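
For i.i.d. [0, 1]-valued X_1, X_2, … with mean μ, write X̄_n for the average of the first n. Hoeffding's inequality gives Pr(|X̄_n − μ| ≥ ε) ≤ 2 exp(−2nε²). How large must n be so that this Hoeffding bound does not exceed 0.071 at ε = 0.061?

Require 2·exp(−2nε²) ≤ 0.071, i.e. 2nε² ≥ ln(2/0.071) = 3.338223.
So n ≥ 3.338223 / (2·0.061²) = 448.565.
The smallest integer n is 449.

449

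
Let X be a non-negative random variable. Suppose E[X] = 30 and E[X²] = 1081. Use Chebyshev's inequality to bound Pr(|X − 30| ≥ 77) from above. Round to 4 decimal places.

0.0305

Var(X) = E[X²] − (E[X])² = 1081 − 900 = 181.
Chebyshev's inequality: Pr(|X − μ| ≥ t) ≤ Var(X)/t² = 181/5929 = 0.0305.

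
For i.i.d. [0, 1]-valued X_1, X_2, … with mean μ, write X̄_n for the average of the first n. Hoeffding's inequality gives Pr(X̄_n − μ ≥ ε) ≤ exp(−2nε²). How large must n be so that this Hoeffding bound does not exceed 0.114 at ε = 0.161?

Require exp(−2nε²) ≤ 0.114, i.e. 2nε² ≥ ln(1/0.114) = 2.171557.
So n ≥ 2.171557 / (2·0.161²) = 41.888.
The smallest integer n is 42.

42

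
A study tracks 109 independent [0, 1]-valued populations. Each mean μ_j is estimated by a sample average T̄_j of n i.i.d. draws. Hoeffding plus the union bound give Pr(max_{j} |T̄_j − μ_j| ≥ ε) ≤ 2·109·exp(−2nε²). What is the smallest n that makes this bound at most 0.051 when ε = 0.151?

184

Need 2·109·exp(−2nε²) ≤ 0.051, i.e. exp(−2nε²) ≤ 0.051/218.
So 2nε² ≥ ln(218/0.051) = 8.360425.
Hence n ≥ 8.360425/(2·0.151²) = 183.335.
The smallest integer n is 184.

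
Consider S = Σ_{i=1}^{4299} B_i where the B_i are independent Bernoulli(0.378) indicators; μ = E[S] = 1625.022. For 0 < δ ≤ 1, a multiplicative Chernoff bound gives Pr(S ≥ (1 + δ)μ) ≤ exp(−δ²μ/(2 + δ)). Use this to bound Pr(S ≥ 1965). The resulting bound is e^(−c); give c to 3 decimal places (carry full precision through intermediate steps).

Write 1965 = (1 + δ)μ, so δ = 1965/1625.022 − 1 = 0.2092144…
Then the exponent is δ²μ/(2 + δ) = (1965 − μ)² / (μ·(2 + δ)) = 32.196193.

32.196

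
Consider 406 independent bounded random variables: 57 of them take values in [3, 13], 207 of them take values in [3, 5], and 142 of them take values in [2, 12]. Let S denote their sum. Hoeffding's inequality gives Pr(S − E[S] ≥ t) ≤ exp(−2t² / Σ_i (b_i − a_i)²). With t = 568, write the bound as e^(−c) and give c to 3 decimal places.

31.129

Σ(b_i − a_i)² = 57·10² + 207·2² + 142·10² = 20728.
c = 2t² / 20728 = 2·568² / 20728 = 31.1293.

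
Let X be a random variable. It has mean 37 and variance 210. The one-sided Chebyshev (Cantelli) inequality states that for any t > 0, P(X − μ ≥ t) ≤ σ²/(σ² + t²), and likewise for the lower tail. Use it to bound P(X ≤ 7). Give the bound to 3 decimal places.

Here σ² = 210 and t = 30, so σ² + t² = 1110.
Cantelli's bound: 210/1110 = 0.1892.

0.189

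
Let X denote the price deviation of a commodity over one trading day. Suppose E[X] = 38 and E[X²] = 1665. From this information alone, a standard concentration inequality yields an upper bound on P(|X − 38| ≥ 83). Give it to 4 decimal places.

0.0321

The first two moments determine the variance, so Chebyshev's inequality is the sharpest standard bound available.
Var(X) = E[X²] − (E[X])² = 1665 − 1444 = 221.
Chebyshev's inequality: P(|X − μ| ≥ t) ≤ Var(X)/t² = 221/6889 = 0.0321.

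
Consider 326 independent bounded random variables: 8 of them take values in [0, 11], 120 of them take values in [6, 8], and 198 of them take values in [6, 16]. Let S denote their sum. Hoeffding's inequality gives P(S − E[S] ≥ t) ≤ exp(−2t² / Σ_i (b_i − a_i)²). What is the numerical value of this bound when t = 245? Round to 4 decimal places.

Σ(b_i − a_i)² = 8·11² + 120·2² + 198·10² = 21248.
Exponent = 2·245² / 21248 = 5.64994.
Bound = exp(−5.64994) = 0.00352.

0.0035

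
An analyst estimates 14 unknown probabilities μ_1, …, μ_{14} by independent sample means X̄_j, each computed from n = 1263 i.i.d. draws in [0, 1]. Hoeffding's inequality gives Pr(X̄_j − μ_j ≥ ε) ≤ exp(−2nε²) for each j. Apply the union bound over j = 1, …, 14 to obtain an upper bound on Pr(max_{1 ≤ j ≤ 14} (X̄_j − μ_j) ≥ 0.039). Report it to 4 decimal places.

0.3003

Per-experiment Hoeffding bound: exp(−2·1263·0.039²) = exp(−3.84205) = 0.02145.
Union bound over 14 events: 14·0.02145 = 0.30030.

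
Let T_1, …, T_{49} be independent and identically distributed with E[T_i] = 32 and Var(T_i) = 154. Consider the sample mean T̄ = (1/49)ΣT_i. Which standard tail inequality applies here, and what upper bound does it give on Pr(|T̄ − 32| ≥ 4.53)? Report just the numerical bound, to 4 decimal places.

0.1532

With mean and variance of each term known, Chebyshev's inequality bounds the deviation of the sum (or sample mean).
Var(T̄) = Var(T_i)/n = 154/49 = 3.1429.
Chebyshev: Pr(|T̄ − 32| ≥ 4.53) ≤ Var(T̄)/(4.53)² = 154/(49·4.53²) = 0.1532.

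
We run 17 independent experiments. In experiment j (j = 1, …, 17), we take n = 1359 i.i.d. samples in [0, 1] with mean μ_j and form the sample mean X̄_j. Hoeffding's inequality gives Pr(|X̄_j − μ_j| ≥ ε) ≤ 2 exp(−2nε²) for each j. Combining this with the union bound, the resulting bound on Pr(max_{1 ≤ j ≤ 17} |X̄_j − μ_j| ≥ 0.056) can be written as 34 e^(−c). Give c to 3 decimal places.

Union bound over the 17 events: Pr(max_{1 ≤ j ≤ 17} |X̄_j − μ_j| ≥ 0.056) ≤ 17·2·exp(−2nε²) = 34 exp(−2·1359·0.056²).
So c = 2·1359·0.056² = 8.5236.

8.524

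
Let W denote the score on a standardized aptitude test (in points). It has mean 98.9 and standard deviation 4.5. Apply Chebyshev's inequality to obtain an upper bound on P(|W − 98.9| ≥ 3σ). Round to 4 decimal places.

0.1111

Chebyshev: P(|W − μ| ≥ t) ≤ Var(W)/t².
Var(W) = σ² = 4.5² = 20.25.
t = 3·4.5 = 13.5.
Bound = 20.25 / 182.25 = 0.1111.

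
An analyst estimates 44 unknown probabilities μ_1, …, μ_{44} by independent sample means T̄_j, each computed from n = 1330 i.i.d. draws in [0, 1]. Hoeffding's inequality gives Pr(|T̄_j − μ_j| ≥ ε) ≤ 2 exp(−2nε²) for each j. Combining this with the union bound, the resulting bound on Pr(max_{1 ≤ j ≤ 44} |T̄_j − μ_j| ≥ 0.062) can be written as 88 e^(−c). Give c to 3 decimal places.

Union bound over the 44 events: Pr(max_{1 ≤ j ≤ 44} |T̄_j − μ_j| ≥ 0.062) ≤ 44·2·exp(−2nε²) = 88 exp(−2·1330·0.062²).
So c = 2·1330·0.062² = 10.2250.

10.225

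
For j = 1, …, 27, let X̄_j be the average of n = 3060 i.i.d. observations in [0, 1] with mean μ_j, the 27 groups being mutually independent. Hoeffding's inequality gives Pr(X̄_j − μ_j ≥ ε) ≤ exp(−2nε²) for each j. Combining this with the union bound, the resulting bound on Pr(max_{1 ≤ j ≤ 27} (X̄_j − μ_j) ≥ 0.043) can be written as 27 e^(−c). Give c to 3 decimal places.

11.316

Union bound over the 27 events: Pr(max_{1 ≤ j ≤ 27} (X̄_j − μ_j) ≥ 0.043) ≤ 27·exp(−2nε²) = 27 exp(−2·3060·0.043²).
So c = 2·3060·0.043² = 11.3159.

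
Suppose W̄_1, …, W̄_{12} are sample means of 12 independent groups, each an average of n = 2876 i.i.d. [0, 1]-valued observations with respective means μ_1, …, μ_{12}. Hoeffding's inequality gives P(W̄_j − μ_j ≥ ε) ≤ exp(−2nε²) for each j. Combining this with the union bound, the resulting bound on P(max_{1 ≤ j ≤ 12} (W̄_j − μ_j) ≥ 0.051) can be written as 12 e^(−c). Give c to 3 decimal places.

Union bound over the 12 events: P(max_{1 ≤ j ≤ 12} (W̄_j − μ_j) ≥ 0.051) ≤ 12·exp(−2nε²) = 12 exp(−2·2876·0.051²).
So c = 2·2876·0.051² = 14.9610.

14.961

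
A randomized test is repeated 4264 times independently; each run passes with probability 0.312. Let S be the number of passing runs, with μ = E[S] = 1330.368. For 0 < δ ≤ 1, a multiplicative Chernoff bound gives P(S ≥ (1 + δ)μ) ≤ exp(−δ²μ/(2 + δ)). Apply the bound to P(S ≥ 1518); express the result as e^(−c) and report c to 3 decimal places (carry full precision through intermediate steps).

Write 1518 = (1 + δ)μ, so δ = 1518/1330.368 − 1 = 0.1410377…
Then the exponent is δ²μ/(2 + δ) = (1518 − μ)² / (μ·(2 + δ)) = 12.359979.

12.360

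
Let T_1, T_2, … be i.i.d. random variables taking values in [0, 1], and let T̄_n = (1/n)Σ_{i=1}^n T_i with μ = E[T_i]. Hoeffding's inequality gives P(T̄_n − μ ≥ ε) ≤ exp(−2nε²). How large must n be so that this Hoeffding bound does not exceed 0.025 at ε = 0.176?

Require exp(−2nε²) ≤ 0.025, i.e. 2nε² ≥ ln(1/0.025) = 3.688879.
So n ≥ 3.688879 / (2·0.176²) = 59.544.
The smallest integer n is 60.

60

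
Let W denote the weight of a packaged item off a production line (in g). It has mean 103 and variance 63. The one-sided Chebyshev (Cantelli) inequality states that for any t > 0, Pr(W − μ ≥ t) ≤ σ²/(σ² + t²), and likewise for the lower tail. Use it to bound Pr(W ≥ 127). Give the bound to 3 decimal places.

0.099

Here σ² = 63 and t = 24, so σ² + t² = 639.
Cantelli's bound: 63/639 = 0.0986.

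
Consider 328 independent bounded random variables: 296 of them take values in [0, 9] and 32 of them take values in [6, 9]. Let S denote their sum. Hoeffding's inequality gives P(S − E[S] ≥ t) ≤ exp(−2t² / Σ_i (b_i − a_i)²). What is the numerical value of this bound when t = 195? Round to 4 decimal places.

0.0435

Σ(b_i − a_i)² = 296·9² + 32·3² = 24264.
Exponent = 2·195² / 24264 = 3.13427.
Bound = exp(−3.13427) = 0.04353.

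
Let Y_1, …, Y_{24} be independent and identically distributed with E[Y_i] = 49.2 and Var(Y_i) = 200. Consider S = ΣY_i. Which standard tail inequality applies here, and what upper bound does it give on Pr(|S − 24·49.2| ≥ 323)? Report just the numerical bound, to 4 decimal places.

0.0460

With mean and variance of each term known, Chebyshev's inequality bounds the deviation of the sum (or sample mean).
Var(S) = n·Var(Y_i) = 24·200 = 4800.
Chebyshev: Pr(|S − 24·49.2| ≥ 323) ≤ Var(S)/323² = 4800/104329 = 0.0460.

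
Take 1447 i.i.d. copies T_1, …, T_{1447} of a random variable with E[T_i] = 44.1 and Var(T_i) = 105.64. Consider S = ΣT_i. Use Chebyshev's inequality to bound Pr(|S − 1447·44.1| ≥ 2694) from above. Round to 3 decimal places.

Var(S) = n·Var(T_i) = 1447·105.64 = 152861.08.
Chebyshev: Pr(|S − 1447·44.1| ≥ 2694) ≤ Var(S)/2694² = 152861.08/7257636 = 0.0211.

0.021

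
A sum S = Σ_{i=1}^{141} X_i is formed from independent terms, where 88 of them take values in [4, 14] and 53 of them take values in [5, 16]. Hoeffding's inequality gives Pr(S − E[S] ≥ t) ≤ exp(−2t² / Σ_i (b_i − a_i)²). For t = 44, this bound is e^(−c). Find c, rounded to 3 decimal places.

0.255

Σ(b_i − a_i)² = 88·10² + 53·11² = 15213.
c = 2t² / 15213 = 2·44² / 15213 = 0.2545.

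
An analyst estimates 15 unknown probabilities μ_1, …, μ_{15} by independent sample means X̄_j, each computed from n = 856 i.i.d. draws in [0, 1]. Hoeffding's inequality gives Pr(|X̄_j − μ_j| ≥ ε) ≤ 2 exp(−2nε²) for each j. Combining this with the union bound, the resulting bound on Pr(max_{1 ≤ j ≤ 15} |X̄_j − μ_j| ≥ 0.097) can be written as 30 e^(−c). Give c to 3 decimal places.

Union bound over the 15 events: Pr(max_{1 ≤ j ≤ 15} |X̄_j − μ_j| ≥ 0.097) ≤ 15·2·exp(−2nε²) = 30 exp(−2·856·0.097²).
So c = 2·856·0.097² = 16.1082.

16.108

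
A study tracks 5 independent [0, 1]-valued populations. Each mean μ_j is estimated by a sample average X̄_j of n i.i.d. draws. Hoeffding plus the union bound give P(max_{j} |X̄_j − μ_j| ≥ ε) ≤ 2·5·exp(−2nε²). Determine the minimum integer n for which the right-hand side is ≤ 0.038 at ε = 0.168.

Need 2·5·exp(−2nε²) ≤ 0.038, i.e. exp(−2nε²) ≤ 0.038/10.
So 2nε² ≥ ln(10/0.038) = 5.572754.
Hence n ≥ 5.572754/(2·0.168²) = 98.724.
The smallest integer n is 99.

99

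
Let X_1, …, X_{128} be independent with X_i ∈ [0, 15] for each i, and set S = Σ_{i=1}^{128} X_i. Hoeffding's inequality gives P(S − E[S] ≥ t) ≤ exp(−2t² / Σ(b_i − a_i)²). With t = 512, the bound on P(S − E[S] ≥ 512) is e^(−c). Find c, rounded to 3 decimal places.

18.204

Σ(b_i − a_i)² = 128·(15)² = 28800.
c = 2t²/28800 = 2·512²/28800 = 18.2044.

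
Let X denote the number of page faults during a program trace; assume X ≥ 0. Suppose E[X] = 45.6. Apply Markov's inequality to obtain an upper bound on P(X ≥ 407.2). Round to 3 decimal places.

Markov's inequality: for a non-negative random variable, P(X ≥ a) ≤ E[X]/a.
Here E[X] = 45.6 and a = 407.2, so the bound is 45.6/407.2 = 0.1120.

0.112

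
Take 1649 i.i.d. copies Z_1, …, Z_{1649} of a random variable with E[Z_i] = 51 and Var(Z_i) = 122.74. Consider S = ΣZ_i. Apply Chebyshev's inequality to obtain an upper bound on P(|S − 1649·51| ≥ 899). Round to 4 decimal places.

Var(S) = n·Var(Z_i) = 1649·122.74 = 202398.26.
Chebyshev: P(|S − 1649·51| ≥ 899) ≤ Var(S)/899² = 202398.26/808201 = 0.2504.

0.2504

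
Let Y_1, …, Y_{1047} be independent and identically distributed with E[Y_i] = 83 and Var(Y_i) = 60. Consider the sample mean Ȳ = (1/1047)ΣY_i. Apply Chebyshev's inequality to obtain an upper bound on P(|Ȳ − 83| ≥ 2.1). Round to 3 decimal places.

0.013

Var(Ȳ) = Var(Y_i)/n = 60/1047 = 0.057307.
Chebyshev: P(|Ȳ − 83| ≥ 2.1) ≤ Var(Ȳ)/(2.1)² = 60/(1047·2.1²) = 0.0130.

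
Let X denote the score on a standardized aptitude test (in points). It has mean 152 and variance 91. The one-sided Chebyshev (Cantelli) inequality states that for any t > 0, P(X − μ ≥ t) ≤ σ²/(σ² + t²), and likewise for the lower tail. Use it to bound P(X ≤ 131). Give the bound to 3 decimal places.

0.171

Here σ² = 91 and t = 21, so σ² + t² = 532.
Cantelli's bound: 91/532 = 0.1711.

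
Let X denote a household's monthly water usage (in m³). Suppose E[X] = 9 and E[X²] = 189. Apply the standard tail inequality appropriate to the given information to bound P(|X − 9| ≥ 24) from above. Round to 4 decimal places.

0.1875

The first two moments determine the variance, so Chebyshev's inequality is the sharpest standard bound available.
Var(X) = E[X²] − (E[X])² = 189 − 81 = 108.
Chebyshev's inequality: P(|X − μ| ≥ t) ≤ Var(X)/t² = 108/576 = 0.1875.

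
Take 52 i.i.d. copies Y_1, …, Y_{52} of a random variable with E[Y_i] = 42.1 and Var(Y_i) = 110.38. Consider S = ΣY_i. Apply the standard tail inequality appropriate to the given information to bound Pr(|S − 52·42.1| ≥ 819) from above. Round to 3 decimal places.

With mean and variance of each term known, Chebyshev's inequality bounds the deviation of the sum (or sample mean).
Var(S) = n·Var(Y_i) = 52·110.38 = 5739.76.
Chebyshev: Pr(|S − 52·42.1| ≥ 819) ≤ Var(S)/819² = 5739.76/670761 = 0.0086.

0.009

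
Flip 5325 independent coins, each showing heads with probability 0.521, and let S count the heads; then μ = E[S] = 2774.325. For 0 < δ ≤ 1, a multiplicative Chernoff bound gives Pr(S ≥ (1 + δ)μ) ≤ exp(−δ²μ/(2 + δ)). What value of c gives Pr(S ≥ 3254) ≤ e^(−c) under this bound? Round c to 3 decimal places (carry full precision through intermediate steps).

38.168

Write 3254 = (1 + δ)μ, so δ = 3254/2774.325 − 1 = 0.1728979…
Then the exponent is δ²μ/(2 + δ) = (3254 − μ)² / (μ·(2 + δ)) = 38.167834.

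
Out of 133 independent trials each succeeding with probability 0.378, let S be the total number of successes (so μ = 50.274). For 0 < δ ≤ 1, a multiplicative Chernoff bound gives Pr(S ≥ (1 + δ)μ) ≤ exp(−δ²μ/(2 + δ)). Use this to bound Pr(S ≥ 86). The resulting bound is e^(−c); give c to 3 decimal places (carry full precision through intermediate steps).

Write 86 = (1 + δ)μ, so δ = 86/50.274 − 1 = 0.7106258…
Then the exponent is δ²μ/(2 + δ) = (86 − μ)² / (μ·(2 + δ)) = 9.366035.

9.366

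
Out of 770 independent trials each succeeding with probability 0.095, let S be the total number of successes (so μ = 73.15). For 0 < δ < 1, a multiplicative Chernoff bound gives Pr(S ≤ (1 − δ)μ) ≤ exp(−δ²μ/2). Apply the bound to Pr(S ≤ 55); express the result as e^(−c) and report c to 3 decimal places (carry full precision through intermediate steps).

2.252

Write 55 = (1 − δ)μ, so δ = 1 − 55/73.15 = 0.2481203…
Then the exponent is δ²μ/2 = (μ − 55)²/(2μ) = 2.251692.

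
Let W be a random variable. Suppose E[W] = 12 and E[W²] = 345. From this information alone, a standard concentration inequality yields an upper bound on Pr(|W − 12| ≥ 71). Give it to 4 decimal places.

The first two moments determine the variance, so Chebyshev's inequality is the sharpest standard bound available.
Var(W) = E[W²] − (E[W])² = 345 − 144 = 201.
Chebyshev's inequality: Pr(|W − μ| ≥ t) ≤ Var(W)/t² = 201/5041 = 0.0399.

0.0399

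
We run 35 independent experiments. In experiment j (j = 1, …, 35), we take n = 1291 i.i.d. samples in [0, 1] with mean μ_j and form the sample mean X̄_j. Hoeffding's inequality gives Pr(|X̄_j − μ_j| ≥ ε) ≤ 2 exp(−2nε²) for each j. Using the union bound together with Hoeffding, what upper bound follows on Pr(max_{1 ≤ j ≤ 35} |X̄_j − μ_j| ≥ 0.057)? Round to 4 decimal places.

Per-experiment Hoeffding bound: 2·exp(−2·1291·0.057²) = 2·exp(−8.38892) = 0.00045475.
Union bound over 35 events: 35·0.00045475 = 0.01592.

0.0159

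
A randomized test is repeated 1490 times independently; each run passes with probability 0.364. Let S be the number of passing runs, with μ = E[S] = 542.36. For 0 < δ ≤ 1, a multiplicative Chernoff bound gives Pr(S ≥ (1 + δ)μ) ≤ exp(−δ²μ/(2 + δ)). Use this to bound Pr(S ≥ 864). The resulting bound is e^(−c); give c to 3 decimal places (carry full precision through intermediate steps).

Write 864 = (1 + δ)μ, so δ = 864/542.36 − 1 = 0.5930378…
Then the exponent is δ²μ/(2 + δ) = (864 − μ)² / (μ·(2 + δ)) = 73.560319.

73.560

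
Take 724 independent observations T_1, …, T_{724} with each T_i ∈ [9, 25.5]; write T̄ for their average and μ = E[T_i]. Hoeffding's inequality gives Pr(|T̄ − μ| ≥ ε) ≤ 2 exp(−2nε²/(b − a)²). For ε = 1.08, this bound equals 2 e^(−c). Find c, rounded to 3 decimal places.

c = 2nε²/(b − a)² = 2·724·1.08² / 16.5² = 6.2037.

6.204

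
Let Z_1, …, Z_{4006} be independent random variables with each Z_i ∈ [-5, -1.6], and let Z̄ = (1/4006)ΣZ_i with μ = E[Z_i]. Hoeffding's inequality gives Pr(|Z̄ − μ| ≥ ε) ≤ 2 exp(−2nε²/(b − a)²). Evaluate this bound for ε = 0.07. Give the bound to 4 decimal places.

Exponent: 2nε²/(b − a)² = 2·4006·0.07² / 3.4² = 3.39609.
Bound = 2·exp(−3.39609) = 0.06701.

0.0670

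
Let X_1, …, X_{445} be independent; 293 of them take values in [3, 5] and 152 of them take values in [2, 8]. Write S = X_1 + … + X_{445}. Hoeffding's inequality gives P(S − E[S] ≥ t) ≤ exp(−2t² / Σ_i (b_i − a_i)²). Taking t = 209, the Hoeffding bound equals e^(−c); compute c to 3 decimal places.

Σ(b_i − a_i)² = 293·2² + 152·6² = 6644.
c = 2t² / 6644 = 2·209² / 6644 = 13.1490.

13.149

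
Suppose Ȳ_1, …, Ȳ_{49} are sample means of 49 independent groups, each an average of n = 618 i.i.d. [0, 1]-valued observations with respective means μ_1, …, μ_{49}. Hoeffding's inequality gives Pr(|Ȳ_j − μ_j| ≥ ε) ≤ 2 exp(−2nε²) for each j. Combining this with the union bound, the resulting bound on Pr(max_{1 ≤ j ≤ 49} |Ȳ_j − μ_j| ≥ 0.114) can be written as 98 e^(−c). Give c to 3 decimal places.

16.063

Union bound over the 49 events: Pr(max_{1 ≤ j ≤ 49} |Ȳ_j − μ_j| ≥ 0.114) ≤ 49·2·exp(−2nε²) = 98 exp(−2·618·0.114²).
So c = 2·618·0.114² = 16.0631.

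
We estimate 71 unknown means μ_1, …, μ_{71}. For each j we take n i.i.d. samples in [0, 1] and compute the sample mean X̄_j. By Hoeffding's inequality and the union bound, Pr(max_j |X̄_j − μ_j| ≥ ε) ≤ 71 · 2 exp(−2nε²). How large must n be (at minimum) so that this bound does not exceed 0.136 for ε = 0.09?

Need 2·71·exp(−2nε²) ≤ 0.136, i.e. exp(−2nε²) ≤ 0.136/142.
So 2nε² ≥ ln(142/0.136) = 6.950927.
Hence n ≥ 6.950927/(2·0.09²) = 429.070.
The smallest integer n is 430.

430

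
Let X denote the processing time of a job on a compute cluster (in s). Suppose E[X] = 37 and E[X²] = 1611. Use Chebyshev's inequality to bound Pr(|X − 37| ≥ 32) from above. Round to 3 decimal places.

Var(X) = E[X²] − (E[X])² = 1611 − 1369 = 242.
Chebyshev's inequality: Pr(|X − μ| ≥ t) ≤ Var(X)/t² = 242/1024 = 0.2363.

0.236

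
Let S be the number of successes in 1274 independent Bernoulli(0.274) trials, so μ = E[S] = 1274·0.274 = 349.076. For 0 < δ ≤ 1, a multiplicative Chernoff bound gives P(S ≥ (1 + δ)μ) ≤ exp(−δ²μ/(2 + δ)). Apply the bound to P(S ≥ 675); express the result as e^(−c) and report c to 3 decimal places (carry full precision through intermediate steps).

Write 675 = (1 + δ)μ, so δ = 675/349.076 − 1 = 0.9336763…
Then the exponent is δ²μ/(2 + δ) = (675 − μ)² / (μ·(2 + δ)) = 103.729073.

103.729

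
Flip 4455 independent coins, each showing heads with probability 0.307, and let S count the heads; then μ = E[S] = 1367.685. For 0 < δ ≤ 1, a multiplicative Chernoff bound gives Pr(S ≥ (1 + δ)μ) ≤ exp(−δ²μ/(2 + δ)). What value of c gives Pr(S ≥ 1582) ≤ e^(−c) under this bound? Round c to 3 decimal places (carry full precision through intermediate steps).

15.571

Write 1582 = (1 + δ)μ, so δ = 1582/1367.685 − 1 = 0.1566991…
Then the exponent is δ²μ/(2 + δ) = (1582 − μ)² / (μ·(2 + δ)) = 15.571466.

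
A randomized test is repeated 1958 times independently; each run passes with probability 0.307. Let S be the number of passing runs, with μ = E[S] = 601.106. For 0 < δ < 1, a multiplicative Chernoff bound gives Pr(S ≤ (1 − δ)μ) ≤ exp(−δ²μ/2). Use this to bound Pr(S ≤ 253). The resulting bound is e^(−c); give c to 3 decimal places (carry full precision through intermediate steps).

Write 253 = (1 − δ)μ, so δ = 1 − 253/601.106 = 0.5791092…
Then the exponent is δ²μ/2 = (μ − 253)²/(2μ) = 100.795689.

100.796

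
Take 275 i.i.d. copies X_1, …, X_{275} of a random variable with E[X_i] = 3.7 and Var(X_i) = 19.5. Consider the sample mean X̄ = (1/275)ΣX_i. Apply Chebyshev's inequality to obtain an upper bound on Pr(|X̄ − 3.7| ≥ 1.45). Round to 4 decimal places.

Var(X̄) = Var(X_i)/n = 19.5/275 = 0.070909.
Chebyshev: Pr(|X̄ − 3.7| ≥ 1.45) ≤ Var(X̄)/(1.45)² = 19.5/(275·1.45²) = 0.0337.

0.0337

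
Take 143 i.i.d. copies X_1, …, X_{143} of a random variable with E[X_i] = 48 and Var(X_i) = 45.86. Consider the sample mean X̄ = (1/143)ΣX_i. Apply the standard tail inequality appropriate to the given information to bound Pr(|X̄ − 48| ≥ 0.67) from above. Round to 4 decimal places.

With mean and variance of each term known, Chebyshev's inequality bounds the deviation of the sum (or sample mean).
Var(X̄) = Var(X_i)/n = 45.86/143 = 0.3207.
Chebyshev: Pr(|X̄ − 48| ≥ 0.67) ≤ Var(X̄)/(0.67)² = 45.86/(143·0.67²) = 0.7144.

0.7144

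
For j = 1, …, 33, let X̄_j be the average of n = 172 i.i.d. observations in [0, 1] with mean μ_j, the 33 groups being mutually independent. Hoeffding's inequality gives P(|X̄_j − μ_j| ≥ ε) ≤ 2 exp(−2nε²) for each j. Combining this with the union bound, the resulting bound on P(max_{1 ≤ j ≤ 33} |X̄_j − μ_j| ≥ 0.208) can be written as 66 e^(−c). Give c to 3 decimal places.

Union bound over the 33 events: P(max_{1 ≤ j ≤ 33} |X̄_j − μ_j| ≥ 0.208) ≤ 33·2·exp(−2nε²) = 66 exp(−2·172·0.208²).
So c = 2·172·0.208² = 14.8828.

14.883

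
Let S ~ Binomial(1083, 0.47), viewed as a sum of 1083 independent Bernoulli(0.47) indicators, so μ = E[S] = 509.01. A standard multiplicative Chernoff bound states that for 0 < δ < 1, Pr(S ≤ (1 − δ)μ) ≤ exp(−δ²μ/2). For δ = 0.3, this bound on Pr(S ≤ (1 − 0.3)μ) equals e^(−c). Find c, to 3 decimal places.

22.905

c = δ²μ/2 = 0.3²·509.01/2 = 22.9054.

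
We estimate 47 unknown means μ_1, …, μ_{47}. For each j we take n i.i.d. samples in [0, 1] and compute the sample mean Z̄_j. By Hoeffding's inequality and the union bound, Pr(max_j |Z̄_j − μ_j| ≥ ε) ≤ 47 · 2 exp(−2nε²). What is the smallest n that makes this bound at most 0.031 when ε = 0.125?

Need 2·47·exp(−2nε²) ≤ 0.031, i.e. exp(−2nε²) ≤ 0.031/94.
So 2nε² ≥ ln(94/0.031) = 8.017063.
Hence n ≥ 8.017063/(2·0.125²) = 256.546.
The smallest integer n is 257.

257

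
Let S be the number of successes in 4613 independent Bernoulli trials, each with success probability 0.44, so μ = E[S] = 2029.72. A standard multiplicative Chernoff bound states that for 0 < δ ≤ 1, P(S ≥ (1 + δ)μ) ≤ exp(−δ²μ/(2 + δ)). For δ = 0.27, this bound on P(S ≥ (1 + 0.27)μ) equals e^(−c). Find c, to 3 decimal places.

65.184

c = δ²μ/(2 + δ) = 0.27²·2029.72/(2 + 0.27) = 65.1835.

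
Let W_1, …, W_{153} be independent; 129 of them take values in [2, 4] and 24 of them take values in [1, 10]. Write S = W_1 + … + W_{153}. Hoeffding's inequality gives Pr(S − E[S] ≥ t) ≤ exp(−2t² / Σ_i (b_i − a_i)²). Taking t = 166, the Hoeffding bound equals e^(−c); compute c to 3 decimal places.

22.403

Σ(b_i − a_i)² = 129·2² + 24·9² = 2460.
c = 2t² / 2460 = 2·166² / 2460 = 22.4033.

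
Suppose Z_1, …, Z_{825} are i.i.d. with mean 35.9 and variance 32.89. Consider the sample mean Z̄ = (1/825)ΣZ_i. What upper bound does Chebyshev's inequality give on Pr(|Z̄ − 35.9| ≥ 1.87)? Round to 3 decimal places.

0.011

Var(Z̄) = Var(Z_i)/n = 32.89/825 = 0.039867.
Chebyshev: Pr(|Z̄ − 35.9| ≥ 1.87) ≤ Var(Z̄)/(1.87)² = 32.89/(825·1.87²) = 0.0114.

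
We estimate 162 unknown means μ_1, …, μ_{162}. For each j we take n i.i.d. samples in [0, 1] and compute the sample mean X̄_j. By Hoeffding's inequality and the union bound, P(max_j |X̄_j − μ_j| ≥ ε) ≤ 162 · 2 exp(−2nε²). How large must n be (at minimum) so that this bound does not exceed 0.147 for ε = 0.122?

259

Need 2·162·exp(−2nε²) ≤ 0.147, i.e. exp(−2nε²) ≤ 0.147/324.
So 2nε² ≥ ln(324/0.147) = 7.698066.
Hence n ≥ 7.698066/(2·0.122²) = 258.602.
The smallest integer n is 259.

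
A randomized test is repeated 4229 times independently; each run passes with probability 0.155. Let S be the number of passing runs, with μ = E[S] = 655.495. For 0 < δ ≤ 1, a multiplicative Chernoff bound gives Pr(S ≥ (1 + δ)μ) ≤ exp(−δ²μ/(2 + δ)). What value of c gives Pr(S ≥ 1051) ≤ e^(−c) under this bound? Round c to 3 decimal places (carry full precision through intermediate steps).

91.664

Write 1051 = (1 + δ)μ, so δ = 1051/655.495 − 1 = 0.6033684…
Then the exponent is δ²μ/(2 + δ) = (1051 − μ)² / (μ·(2 + δ)) = 91.664028.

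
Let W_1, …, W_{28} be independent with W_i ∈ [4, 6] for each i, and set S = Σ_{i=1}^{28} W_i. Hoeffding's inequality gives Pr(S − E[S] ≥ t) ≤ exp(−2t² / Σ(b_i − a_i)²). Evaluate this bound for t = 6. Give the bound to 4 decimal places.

0.5258

Σ(b_i − a_i)² = 28·(2)² = 112.
Exponent = 2·6²/112 = 0.6429.
Bound = exp(−0.6429) = 0.52579.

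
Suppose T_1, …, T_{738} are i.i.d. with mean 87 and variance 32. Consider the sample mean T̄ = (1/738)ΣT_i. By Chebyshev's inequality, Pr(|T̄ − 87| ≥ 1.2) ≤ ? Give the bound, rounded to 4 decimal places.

0.0301

Var(T̄) = Var(T_i)/n = 32/738 = 0.04336.
Chebyshev: Pr(|T̄ − 87| ≥ 1.2) ≤ Var(T̄)/(1.2)² = 32/(738·1.2²) = 0.0301.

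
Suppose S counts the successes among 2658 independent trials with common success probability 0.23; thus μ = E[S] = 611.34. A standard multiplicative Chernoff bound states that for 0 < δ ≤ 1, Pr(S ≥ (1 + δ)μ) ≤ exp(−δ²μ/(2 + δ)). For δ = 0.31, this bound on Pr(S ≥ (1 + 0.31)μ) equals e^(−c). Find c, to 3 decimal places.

25.433

c = δ²μ/(2 + δ) = 0.31²·611.34/(2 + 0.31) = 25.4328.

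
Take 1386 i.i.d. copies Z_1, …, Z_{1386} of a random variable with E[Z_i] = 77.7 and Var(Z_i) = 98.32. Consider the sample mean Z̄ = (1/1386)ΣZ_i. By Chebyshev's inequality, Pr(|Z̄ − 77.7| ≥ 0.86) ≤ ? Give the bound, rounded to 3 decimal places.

0.096

Var(Z̄) = Var(Z_i)/n = 98.32/1386 = 0.070938.
Chebyshev: Pr(|Z̄ − 77.7| ≥ 0.86) ≤ Var(Z̄)/(0.86)² = 98.32/(1386·0.86²) = 0.0959.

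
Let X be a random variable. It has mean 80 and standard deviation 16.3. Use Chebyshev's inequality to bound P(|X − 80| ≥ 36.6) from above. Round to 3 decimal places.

0.198

Chebyshev: P(|X − μ| ≥ t) ≤ Var(X)/t².
Var(X) = σ² = 16.3² = 265.69.
Bound = 265.69 / 1339.56 = 0.1983.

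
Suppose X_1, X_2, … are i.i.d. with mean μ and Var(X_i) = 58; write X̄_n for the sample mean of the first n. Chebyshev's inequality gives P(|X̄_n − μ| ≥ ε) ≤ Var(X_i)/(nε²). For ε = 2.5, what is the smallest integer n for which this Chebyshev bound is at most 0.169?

Require 58/(n·2.5²) ≤ 0.169, i.e. n ≥ 58/(0.169·2.5²) = 54.911.
The smallest integer n is 55.

55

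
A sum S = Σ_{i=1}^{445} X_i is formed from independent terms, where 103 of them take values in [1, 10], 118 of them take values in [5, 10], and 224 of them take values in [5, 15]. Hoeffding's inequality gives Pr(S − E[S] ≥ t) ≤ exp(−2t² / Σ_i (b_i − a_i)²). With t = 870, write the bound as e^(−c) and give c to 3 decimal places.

Σ(b_i − a_i)² = 103·9² + 118·5² + 224·10² = 33693.
c = 2t² / 33693 = 2·870² / 33693 = 44.9292.

44.929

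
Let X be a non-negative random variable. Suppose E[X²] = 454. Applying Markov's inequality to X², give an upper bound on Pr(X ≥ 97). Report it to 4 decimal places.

Since X ≥ 0, the event {X ≥ 97} is the same as {X² ≥ 9409}.
Markov's inequality applied to X² gives Pr(X² ≥ 9409) ≤ E[X²]/9409 = 454/9409 = 0.0483.

0.0483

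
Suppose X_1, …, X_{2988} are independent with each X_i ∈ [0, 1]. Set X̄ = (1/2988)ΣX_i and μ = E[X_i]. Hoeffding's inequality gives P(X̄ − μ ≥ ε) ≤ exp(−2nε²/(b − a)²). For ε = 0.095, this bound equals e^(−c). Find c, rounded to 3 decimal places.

c = 2nε²/(b − a)² = 2·2988·0.095² / 1² = 53.9334.

53.933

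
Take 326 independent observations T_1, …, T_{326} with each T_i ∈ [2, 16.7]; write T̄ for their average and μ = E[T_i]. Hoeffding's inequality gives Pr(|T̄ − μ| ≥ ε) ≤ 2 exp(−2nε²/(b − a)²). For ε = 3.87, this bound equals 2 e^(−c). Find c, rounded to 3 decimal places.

c = 2nε²/(b − a)² = 2·326·3.87² / 14.7² = 45.1892.

45.189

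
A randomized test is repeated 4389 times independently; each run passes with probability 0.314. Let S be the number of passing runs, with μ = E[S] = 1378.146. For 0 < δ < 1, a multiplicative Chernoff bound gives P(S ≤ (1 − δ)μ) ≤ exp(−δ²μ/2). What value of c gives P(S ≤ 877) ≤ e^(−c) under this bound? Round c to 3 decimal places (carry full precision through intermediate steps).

Write 877 = (1 − δ)μ, so δ = 1 − 877/1378.146 = 0.3636378…
Then the exponent is δ²μ/2 = (μ − 877)²/(2μ) = 91.117818.

91.118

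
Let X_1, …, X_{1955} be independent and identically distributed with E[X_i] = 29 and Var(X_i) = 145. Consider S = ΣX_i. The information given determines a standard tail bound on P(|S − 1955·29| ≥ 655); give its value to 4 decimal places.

0.6607

With mean and variance of each term known, Chebyshev's inequality bounds the deviation of the sum (or sample mean).
Var(S) = n·Var(X_i) = 1955·145 = 283475.
Chebyshev: P(|S − 1955·29| ≥ 655) ≤ Var(S)/655² = 283475/429025 = 0.6607.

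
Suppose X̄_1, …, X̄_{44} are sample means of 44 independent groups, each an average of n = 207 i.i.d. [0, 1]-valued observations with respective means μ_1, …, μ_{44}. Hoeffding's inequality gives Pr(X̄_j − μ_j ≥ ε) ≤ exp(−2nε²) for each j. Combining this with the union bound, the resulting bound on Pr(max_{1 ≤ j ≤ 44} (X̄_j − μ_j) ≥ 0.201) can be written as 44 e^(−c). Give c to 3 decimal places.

Union bound over the 44 events: Pr(max_{1 ≤ j ≤ 44} (X̄_j − μ_j) ≥ 0.201) ≤ 44·exp(−2nε²) = 44 exp(−2·207·0.201²).
So c = 2·207·0.201² = 16.7260.

16.726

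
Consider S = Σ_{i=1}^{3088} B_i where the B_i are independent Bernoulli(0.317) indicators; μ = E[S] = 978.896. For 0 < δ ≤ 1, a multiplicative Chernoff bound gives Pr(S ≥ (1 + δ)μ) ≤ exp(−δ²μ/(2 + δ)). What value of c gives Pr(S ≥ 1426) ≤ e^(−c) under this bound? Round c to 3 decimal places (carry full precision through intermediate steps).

83.123

Write 1426 = (1 + δ)μ, so δ = 1426/978.896 − 1 = 0.4567431…
Then the exponent is δ²μ/(2 + δ) = (1426 − μ)² / (μ·(2 + δ)) = 83.122924.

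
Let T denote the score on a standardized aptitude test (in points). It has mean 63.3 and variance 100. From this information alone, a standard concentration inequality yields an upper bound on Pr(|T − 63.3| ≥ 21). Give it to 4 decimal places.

Mean and variance are known, so Chebyshev's inequality applies.
Chebyshev: Pr(|T − μ| ≥ t) ≤ Var(T)/t².
Bound = 100 / 441 = 0.2268.

0.2268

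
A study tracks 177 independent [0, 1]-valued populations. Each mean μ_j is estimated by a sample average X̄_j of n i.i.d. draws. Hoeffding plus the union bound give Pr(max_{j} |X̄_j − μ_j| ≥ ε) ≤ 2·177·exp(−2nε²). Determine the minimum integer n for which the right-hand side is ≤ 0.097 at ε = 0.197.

106

Need 2·177·exp(−2nε²) ≤ 0.097, i.e. exp(−2nε²) ≤ 0.097/354.
So 2nε² ≥ ln(354/0.097) = 8.202341.
Hence n ≥ 8.202341/(2·0.197²) = 105.676.
The smallest integer n is 106.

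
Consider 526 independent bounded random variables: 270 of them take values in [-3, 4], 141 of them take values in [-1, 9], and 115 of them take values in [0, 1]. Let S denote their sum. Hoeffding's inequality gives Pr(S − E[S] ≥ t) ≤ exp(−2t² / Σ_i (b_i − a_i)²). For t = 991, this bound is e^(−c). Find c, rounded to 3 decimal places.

71.567

Σ(b_i − a_i)² = 270·7² + 141·10² + 115·1² = 27445.
c = 2t² / 27445 = 2·991² / 27445 = 71.5672.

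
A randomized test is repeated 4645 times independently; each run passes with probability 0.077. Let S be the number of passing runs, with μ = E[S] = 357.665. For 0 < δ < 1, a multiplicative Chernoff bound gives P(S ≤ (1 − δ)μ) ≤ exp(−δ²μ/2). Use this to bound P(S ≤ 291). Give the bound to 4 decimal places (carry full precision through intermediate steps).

Write 291 = (1 − δ)μ, so δ = 1 − 291/357.665 = 0.1863895…
Then the exponent is δ²μ/2 = (μ − 291)²/(2μ) = 6.212828.
Bound = exp(−6.212828) = 0.00200.

0.0020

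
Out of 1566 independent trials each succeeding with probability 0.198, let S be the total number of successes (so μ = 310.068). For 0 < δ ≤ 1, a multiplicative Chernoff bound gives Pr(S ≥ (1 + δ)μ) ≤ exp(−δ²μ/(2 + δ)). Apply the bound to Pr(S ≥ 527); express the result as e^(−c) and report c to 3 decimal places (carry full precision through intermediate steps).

Write 527 = (1 + δ)μ, so δ = 527/310.068 − 1 = 0.6996272…
Then the exponent is δ²μ/(2 + δ) = (527 − μ)² / (μ·(2 + δ)) = 56.219438.

56.219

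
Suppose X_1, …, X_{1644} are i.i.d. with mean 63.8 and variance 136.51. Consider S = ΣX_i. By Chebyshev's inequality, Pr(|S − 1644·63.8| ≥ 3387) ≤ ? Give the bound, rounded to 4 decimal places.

Var(S) = n·Var(X_i) = 1644·136.51 = 224422.44.
Chebyshev: Pr(|S − 1644·63.8| ≥ 3387) ≤ Var(S)/3387² = 224422.44/11471769 = 0.0196.

0.0196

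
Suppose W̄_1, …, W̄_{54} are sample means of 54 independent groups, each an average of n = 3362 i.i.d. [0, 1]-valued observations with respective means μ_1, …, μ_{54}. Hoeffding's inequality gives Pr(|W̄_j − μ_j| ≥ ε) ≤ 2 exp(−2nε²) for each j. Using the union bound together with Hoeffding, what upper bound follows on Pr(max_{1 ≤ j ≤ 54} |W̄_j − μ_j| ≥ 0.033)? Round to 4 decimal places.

0.0713

Per-experiment Hoeffding bound: 2·exp(−2·3362·0.033²) = 2·exp(−7.32244) = 0.0013211.
Union bound over 54 events: 54·0.0013211 = 0.07134.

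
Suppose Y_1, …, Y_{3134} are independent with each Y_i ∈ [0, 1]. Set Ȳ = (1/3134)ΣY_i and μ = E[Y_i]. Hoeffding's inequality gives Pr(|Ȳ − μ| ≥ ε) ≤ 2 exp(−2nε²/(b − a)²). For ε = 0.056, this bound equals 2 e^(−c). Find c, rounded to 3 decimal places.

19.656

c = 2nε²/(b − a)² = 2·3134·0.056² / 1² = 19.6564.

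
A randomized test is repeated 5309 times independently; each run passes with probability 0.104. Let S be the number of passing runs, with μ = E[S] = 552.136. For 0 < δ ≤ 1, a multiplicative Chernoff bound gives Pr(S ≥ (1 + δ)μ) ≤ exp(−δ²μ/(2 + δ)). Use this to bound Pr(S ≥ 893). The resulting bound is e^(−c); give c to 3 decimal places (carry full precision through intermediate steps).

Write 893 = (1 + δ)μ, so δ = 893/552.136 − 1 = 0.6173551…
Then the exponent is δ²μ/(2 + δ) = (893 − μ)² / (μ·(2 + δ)) = 80.399538.

80.400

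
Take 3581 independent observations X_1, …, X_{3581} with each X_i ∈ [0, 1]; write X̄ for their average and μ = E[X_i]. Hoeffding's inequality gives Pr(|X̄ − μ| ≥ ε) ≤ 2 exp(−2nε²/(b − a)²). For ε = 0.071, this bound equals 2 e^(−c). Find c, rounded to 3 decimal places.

c = 2nε²/(b − a)² = 2·3581·0.071² / 1² = 36.1036.

36.104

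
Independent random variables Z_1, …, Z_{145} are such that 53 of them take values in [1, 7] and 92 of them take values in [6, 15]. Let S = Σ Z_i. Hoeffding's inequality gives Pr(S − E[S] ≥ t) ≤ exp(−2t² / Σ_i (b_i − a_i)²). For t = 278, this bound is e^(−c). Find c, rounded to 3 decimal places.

16.514

Σ(b_i − a_i)² = 53·6² + 92·9² = 9360.
c = 2t² / 9360 = 2·278² / 9360 = 16.5137.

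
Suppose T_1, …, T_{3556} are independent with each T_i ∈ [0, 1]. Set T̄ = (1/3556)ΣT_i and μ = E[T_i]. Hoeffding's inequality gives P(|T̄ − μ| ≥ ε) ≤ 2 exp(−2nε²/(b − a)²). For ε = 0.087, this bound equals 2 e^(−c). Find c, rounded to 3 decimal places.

c = 2nε²/(b − a)² = 2·3556·0.087² / 1² = 53.8307.

53.831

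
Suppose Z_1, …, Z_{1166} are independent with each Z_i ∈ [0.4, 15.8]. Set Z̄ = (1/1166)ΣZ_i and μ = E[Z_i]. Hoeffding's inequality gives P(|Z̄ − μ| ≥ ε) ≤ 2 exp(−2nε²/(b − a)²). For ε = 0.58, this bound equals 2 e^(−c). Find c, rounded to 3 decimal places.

c = 2nε²/(b − a)² = 2·1166·0.58² / 15.4² = 3.3078.

3.308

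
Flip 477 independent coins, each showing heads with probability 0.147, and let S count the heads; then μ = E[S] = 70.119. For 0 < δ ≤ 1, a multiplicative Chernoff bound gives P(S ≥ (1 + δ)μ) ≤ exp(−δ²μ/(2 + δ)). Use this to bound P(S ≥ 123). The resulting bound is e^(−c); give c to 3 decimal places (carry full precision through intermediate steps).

Write 123 = (1 + δ)μ, so δ = 123/70.119 − 1 = 0.7541608…
Then the exponent is δ²μ/(2 + δ) = (123 − μ)² / (μ·(2 + δ)) = 14.480192.

14.480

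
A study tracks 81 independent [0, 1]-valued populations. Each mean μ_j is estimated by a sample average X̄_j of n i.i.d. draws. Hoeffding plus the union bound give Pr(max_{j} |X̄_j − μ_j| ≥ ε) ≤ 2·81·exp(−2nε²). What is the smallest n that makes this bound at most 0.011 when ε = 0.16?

188

Need 2·81·exp(−2nε²) ≤ 0.011, i.e. exp(−2nε²) ≤ 0.011/162.
So 2nε² ≥ ln(162/0.011) = 9.597456.
Hence n ≥ 9.597456/(2·0.16²) = 187.450.
The smallest integer n is 188.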